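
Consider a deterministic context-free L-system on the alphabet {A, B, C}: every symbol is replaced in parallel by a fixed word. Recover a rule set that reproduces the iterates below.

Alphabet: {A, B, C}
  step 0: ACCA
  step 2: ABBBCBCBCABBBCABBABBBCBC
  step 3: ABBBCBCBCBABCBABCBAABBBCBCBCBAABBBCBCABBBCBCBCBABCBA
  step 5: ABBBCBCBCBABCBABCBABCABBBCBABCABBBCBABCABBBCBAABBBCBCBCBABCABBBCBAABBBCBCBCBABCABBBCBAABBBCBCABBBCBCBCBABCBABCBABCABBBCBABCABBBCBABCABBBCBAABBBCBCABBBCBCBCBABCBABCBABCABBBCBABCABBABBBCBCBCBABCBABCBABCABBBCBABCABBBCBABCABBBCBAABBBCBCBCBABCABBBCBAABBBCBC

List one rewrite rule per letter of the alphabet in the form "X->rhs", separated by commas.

A->ABB, B->BC, C->BA

  step 2 ⇒ step 3: ABBBCBCBCABBBCABBABBBCBC ⇒ ABB·BC·BC·BC·BA·BC·BA·BC·BA·ABB·BC·BC·BC·BA·ABB·BC·BC·ABB·BC·BC·BC·BA·BC·BA
    A ↦ ABB
    B ↦ BC
    C ↦ BA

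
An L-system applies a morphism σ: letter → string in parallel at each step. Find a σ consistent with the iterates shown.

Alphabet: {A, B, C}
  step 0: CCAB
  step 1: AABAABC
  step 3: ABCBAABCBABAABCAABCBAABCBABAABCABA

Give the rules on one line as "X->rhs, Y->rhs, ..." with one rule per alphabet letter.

  step 0 ⇒ step 1: CCAB ⇒ A·A·BA·ABC
    A ↦ BA
    B ↦ ABC
    C ↦ A

A->BA, B->ABC, C->A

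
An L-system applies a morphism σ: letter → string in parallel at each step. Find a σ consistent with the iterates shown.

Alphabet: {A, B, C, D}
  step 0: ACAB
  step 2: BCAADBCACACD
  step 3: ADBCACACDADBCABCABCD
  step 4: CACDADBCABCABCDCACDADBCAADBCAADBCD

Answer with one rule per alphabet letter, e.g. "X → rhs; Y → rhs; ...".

  step 3 ⇒ step 4: ADBCACACDADBCABCABCD ⇒ CA·CD·AD·B·CA·B·CA·B·CD·CA·CD·AD·B·CA·AD·B·CA·AD·B·CD
    A ↦ CA
    B ↦ AD
    C ↦ B
    D ↦ CD

A->CA, B->AD, C->B, D->CD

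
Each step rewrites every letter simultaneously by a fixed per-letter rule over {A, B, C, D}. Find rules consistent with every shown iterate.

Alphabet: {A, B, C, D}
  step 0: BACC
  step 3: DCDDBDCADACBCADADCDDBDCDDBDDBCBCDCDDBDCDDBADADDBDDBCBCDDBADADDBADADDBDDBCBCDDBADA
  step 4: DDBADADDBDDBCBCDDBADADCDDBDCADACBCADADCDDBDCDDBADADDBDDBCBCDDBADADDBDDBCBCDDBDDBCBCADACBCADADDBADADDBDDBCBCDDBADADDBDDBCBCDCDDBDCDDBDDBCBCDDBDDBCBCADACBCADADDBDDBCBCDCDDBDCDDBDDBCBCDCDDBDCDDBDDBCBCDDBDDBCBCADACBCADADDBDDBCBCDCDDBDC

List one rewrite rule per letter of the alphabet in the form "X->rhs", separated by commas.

  step 3 ⇒ step 4: DCDDBDCADACBCADADCDDBDCDDBDDBCBCDCDDBDCDDBADADDBDDBCBCDDBADADDBADADDBDDBCBCDDBADA ⇒ DDB·ADA·DDB·DDB·CBC·DDB·ADA·DC·DDB·DC·ADA·CBC·ADA·DC·DDB·DC·DDB·ADA·DDB·DDB·CBC·DDB·ADA·DDB·DDB·CBC·DDB·DDB·CBC·ADA·CBC·ADA·DDB·ADA·DDB·DDB·CBC·DDB·ADA·DDB·DDB·CBC·DC·DDB·DC·DDB·DDB·CBC·DDB·DDB·CBC·ADA·CBC·ADA·DDB·DDB·CBC·DC·DDB·DC·DDB·DDB·CBC·DC·DDB·DC·DDB·DDB·CBC·DDB·DDB·CBC·ADA·CBC·ADA·DDB·DDB·CBC·DC·DDB·DC
    A ↦ DC
    B ↦ CBC
    C ↦ ADA
    D ↦ DDB

A->DC, B->CBC, C->ADA, D->DDB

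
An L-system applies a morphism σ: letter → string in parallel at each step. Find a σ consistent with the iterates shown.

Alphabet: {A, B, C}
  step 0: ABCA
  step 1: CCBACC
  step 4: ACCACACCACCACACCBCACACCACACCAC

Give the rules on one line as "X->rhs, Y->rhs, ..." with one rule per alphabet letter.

A->C, B->CB, C->AC

  step 0 ⇒ step 1: ABCA ⇒ C·CB·AC·C
    A ↦ C
    B ↦ CB
    C ↦ AC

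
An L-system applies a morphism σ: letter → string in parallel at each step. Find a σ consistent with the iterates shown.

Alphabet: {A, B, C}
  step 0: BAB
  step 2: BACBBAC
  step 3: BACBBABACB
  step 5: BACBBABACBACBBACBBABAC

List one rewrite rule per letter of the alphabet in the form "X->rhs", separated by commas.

  step 2 ⇒ step 3: BACBBAC ⇒ BA·C·B·BA·BA·C·B
    A ↦ C
    B ↦ BA
    C ↦ B

A->C, B->BA, C->B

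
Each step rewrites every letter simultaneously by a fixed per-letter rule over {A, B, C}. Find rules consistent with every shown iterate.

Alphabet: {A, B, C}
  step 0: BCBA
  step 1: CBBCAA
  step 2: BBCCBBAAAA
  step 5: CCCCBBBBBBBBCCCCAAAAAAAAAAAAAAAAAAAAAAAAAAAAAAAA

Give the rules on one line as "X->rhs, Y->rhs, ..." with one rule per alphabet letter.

A->AA, B->C, C->BB

  step 1 ⇒ step 2: CBBCAA ⇒ BB·C·C·BB·AA·AA
    A ↦ AA
    B ↦ C
    C ↦ BB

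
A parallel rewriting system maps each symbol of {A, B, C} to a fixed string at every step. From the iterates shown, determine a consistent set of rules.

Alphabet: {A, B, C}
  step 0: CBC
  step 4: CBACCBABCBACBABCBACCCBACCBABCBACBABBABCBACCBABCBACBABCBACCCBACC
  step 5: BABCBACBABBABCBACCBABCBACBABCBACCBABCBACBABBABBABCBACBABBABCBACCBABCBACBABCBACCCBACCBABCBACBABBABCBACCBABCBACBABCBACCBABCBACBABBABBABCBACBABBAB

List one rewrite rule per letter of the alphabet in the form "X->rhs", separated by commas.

A->BAC, B->C, C->BAB

  step 4 ⇒ step 5: CBACCBABCBACBABCBACCCBACCBABCBACBABBABCBACCBABCBACBABCBACCCBACC ⇒ BAB·C·BAC·BAB·BAB·C·BAC·C·BAB·C·BAC·BAB·C·BAC·C·BAB·C·BAC·BAB·BAB·BAB·C·BAC·BAB·BAB·C·BAC·C·BAB·C·BAC·BAB·C·BAC·C·C·BAC·C·BAB·C·BAC·BAB·BAB·C·BAC·C·BAB·C·BAC·BAB·C·BAC·C·BAB·C·BAC·BAB·BAB·BAB·C·BAC·BAB·BAB
    A ↦ BAC
    B ↦ C
    C ↦ BAB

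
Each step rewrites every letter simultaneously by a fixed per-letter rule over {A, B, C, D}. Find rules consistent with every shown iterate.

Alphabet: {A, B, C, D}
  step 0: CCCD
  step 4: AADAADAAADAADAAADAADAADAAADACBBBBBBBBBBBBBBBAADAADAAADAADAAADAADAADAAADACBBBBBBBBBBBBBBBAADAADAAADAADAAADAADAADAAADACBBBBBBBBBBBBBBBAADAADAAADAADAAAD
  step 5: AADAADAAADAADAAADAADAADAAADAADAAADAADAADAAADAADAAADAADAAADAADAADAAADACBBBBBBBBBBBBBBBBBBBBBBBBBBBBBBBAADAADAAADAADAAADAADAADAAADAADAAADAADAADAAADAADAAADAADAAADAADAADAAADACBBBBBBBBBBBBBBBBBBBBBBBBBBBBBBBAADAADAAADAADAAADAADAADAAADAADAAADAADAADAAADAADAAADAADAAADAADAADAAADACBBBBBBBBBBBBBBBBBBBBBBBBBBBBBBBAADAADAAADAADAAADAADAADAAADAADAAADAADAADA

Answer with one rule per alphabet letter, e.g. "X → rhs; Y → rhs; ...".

A->AAD, B->BB, C->ACB, D->A

  step 4 ⇒ step 5: AADAADAAADAADAAADAADAADAAADACBBBBBBBBBBBBBBBAADAADAAADAADAAADAADAADAAADACBBBBBBBBBBBBBBBAADAADAAADAADAAADAADAADAAADACBBBBBBBBBBBBBBBAADAADAAADAADAAAD ⇒ AAD·AAD·A·AAD·AAD·A·AAD·AAD·AAD·A·AAD·AAD·A·AAD·AAD·AAD·A·AAD·AAD·A·AAD·AAD·A·AAD·AAD·AAD·A·AAD·ACB·BB·BB·BB·BB·BB·BB·BB·BB·BB·BB·BB·BB·BB·BB·BB·AAD·AAD·A·AAD·AAD·A·AAD·AAD·AAD·A·AAD·AAD·A·AAD·AAD·AAD·A·AAD·AAD·A·AAD·AAD·A·AAD·AAD·AAD·A·AAD·ACB·BB·BB·BB·BB·BB·BB·BB·BB·BB·BB·BB·BB·BB·BB·BB·AAD·AAD·A·AAD·AAD·A·AAD·AAD·AAD·A·AAD·AAD·A·AAD·AAD·AAD·A·AAD·AAD·A·AAD·AAD·A·AAD·AAD·AAD·A·AAD·ACB·BB·BB·BB·BB·BB·BB·BB·BB·BB·BB·BB·BB·BB·BB·BB·AAD·AAD·A·AAD·AAD·A·AAD·AAD·AAD·A·AAD·AAD·A·AAD·AAD·AAD·A
    A ↦ AAD
    B ↦ BB
    C ↦ ACB
    D ↦ A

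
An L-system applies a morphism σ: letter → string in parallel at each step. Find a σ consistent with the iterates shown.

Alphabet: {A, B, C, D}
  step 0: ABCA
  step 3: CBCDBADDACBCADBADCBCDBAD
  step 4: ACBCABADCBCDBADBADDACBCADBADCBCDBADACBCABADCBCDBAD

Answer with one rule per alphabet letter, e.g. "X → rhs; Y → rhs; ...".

A->D, B->CBC, C->A, D->BAD

  step 3 ⇒ step 4: CBCDBADDACBCADBADCBCDBAD ⇒ A·CBC·A·BAD·CBC·D·BAD·BAD·D·A·CBC·A·D·BAD·CBC·D·BAD·A·CBC·A·BAD·CBC·D·BAD
    A ↦ D
    B ↦ CBC
    C ↦ A
    D ↦ BAD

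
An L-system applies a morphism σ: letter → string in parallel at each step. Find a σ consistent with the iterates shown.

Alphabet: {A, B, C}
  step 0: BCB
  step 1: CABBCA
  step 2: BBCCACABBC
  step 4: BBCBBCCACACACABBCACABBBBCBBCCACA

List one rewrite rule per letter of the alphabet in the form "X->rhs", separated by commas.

  step 1 ⇒ step 2: CABBCA ⇒ BB·C·CA·CA·BB·C
    A ↦ C
    B ↦ CA
    C ↦ BB

A->C, B->CA, C->BB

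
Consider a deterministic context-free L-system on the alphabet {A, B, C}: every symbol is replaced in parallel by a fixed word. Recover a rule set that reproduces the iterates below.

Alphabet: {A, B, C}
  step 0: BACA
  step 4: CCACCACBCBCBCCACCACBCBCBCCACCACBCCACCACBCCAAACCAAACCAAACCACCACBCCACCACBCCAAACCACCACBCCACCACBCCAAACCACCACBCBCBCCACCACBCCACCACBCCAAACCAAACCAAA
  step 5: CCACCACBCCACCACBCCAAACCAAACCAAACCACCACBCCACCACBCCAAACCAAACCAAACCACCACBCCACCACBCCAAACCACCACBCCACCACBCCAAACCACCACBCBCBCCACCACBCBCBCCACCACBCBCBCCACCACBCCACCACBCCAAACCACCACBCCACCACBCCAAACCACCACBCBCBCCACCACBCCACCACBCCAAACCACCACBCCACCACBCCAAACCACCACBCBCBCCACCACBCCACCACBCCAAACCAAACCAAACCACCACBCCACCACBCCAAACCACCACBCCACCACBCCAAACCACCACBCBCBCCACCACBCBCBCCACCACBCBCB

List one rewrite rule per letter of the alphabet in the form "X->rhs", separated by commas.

  step 4 ⇒ step 5: CCACCACBCBCBCCACCACBCBCBCCACCACBCCACCACBCCAAACCAAACCAAACCACCACBCCACCACBCCAAACCACCACBCCACCACBCCAAACCACCACBCBCBCCACCACBCCACCACBCCAAACCAAACCAAA ⇒ CCA·CCA·CB·CCA·CCA·CB·CCA·AA·CCA·AA·CCA·AA·CCA·CCA·CB·CCA·CCA·CB·CCA·AA·CCA·AA·CCA·AA·CCA·CCA·CB·CCA·CCA·CB·CCA·AA·CCA·CCA·CB·CCA·CCA·CB·CCA·AA·CCA·CCA·CB·CB·CB·CCA·CCA·CB·CB·CB·CCA·CCA·CB·CB·CB·CCA·CCA·CB·CCA·CCA·CB·CCA·AA·CCA·CCA·CB·CCA·CCA·CB·CCA·AA·CCA·CCA·CB·CB·CB·CCA·CCA·CB·CCA·CCA·CB·CCA·AA·CCA·CCA·CB·CCA·CCA·CB·CCA·AA·CCA·CCA·CB·CB·CB·CCA·CCA·CB·CCA·CCA·CB·CCA·AA·CCA·AA·CCA·AA·CCA·CCA·CB·CCA·CCA·CB·CCA·AA·CCA·CCA·CB·CCA·CCA·CB·CCA·AA·CCA·CCA·CB·CB·CB·CCA·CCA·CB·CB·CB·CCA·CCA·CB·CB·CB
    A ↦ CB
    B ↦ AA
    C ↦ CCA

A->CB, B->AA, C->CCA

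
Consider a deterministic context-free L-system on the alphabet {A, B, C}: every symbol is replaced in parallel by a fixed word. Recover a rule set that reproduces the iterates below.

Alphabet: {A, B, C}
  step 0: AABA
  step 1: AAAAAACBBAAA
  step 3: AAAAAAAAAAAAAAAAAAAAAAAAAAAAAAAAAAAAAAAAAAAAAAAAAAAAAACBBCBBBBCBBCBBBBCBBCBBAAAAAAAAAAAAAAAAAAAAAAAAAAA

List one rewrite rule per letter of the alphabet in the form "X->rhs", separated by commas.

A->AAA, B->CBB, C->BB

  step 0 ⇒ step 1: AABA ⇒ AAA·AAA·CBB·AAA
    A ↦ AAA
    B ↦ CBB
    C ↦ BB  (constrained at step 1)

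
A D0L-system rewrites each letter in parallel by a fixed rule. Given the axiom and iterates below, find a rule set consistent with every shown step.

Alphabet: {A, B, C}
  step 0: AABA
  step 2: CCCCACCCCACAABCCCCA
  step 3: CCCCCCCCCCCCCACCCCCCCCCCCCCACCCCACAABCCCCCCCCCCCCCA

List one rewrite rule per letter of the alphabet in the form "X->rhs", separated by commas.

A->CA, B->AB, C->CCC

  step 2 ⇒ step 3: CCCCACCCCACAABCCCCA ⇒ CCC·CCC·CCC·CCC·CA·CCC·CCC·CCC·CCC·CA·CCC·CA·CA·AB·CCC·CCC·CCC·CCC·CA
    A ↦ CA
    B ↦ AB
    C ↦ CCC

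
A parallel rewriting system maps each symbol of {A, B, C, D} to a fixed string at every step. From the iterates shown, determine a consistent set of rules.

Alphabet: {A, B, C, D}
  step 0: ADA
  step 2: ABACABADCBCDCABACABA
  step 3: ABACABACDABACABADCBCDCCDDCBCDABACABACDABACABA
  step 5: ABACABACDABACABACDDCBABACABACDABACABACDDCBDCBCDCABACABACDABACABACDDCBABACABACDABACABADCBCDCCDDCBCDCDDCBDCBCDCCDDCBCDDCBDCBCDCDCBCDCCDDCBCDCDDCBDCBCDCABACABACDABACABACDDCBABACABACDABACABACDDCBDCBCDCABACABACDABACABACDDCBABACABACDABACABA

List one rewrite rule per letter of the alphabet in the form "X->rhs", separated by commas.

A->ABA, B->C, C->CD, D->DCB

  step 2 ⇒ step 3: ABACABADCBCDCABACABA ⇒ ABA·C·ABA·CD·ABA·C·ABA·DCB·CD·C·CD·DCB·CD·ABA·C·ABA·CD·ABA·C·ABA
    A ↦ ABA
    B ↦ C
    C ↦ CD
    D ↦ DCB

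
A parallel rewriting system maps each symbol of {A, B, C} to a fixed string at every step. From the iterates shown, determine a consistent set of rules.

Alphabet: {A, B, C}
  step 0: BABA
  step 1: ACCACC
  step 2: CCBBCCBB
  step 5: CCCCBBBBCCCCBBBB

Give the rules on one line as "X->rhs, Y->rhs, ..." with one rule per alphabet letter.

  step 1 ⇒ step 2: ACCACC ⇒ CC·B·B·CC·B·B
    A ↦ CC
    C ↦ B
  step 0 ⇒ step 1: BABA ⇒ A·CC·A·CC
    B ↦ A

A->CC, B->A, C->B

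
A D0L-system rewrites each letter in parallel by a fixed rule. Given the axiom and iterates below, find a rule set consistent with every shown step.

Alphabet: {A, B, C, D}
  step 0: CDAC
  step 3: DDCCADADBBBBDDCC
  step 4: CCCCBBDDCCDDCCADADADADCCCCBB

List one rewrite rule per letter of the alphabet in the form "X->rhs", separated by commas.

A->DD, B->AD, C->B, D->CC

  step 3 ⇒ step 4: DDCCADADBBBBDDCC ⇒ CC·CC·B·B·DD·CC·DD·CC·AD·AD·AD·AD·CC·CC·B·B
    A ↦ DD
    B ↦ AD
    C ↦ B
    D ↦ CC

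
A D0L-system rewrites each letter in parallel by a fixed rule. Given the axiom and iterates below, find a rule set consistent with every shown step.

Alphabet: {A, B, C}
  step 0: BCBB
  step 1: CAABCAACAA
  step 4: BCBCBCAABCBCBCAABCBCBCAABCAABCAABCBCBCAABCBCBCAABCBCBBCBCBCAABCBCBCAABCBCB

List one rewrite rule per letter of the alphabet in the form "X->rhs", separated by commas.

  step 0 ⇒ step 1: BCBB ⇒ CAA·B·CAA·CAA
    B ↦ CAA
    C ↦ B
    A ↦ CB  (constrained at step 1)

A->CB, B->CAA, C->B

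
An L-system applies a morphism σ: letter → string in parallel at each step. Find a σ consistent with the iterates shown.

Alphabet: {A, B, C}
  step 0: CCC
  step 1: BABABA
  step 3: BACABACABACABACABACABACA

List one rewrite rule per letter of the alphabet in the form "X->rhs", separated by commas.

A->CA, B->BA, C->BA

  step 0 ⇒ step 1: CCC ⇒ BA·BA·BA
    C ↦ BA
    A ↦ CA  (constrained at step 1)
    B ↦ BA  (constrained at step 1)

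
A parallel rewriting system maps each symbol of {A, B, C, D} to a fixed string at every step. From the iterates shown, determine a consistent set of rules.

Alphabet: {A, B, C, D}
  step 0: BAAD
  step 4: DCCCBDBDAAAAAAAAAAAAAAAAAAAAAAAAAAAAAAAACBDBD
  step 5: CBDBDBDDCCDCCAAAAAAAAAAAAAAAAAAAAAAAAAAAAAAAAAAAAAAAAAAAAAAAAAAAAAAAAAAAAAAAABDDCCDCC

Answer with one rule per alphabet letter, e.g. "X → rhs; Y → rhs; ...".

  step 4 ⇒ step 5: DCCCBDBDAAAAAAAAAAAAAAAAAAAAAAAAAAAAAAAACBDBD ⇒ C·BD·BD·BD·DC·C·DC·C·AA·AA·AA·AA·AA·AA·AA·AA·AA·AA·AA·AA·AA·AA·AA·AA·AA·AA·AA·AA·AA·AA·AA·AA·AA·AA·AA·AA·AA·AA·AA·AA·BD·DC·C·DC·C
    A ↦ AA
    B ↦ DC
    C ↦ BD
    D ↦ C

A->AA, B->DC, C->BD, D->C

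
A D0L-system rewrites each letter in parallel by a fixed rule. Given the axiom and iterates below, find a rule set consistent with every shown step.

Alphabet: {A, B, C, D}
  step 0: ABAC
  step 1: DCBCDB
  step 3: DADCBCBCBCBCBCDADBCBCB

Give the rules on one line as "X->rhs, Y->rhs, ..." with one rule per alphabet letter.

  step 0 ⇒ step 1: ABAC ⇒ D·CBC·D·B
    A ↦ D
    B ↦ CBC
    C ↦ B
    D ↦ AD  (constrained at step 1)

A->D, B->CBC, C->B, D->AD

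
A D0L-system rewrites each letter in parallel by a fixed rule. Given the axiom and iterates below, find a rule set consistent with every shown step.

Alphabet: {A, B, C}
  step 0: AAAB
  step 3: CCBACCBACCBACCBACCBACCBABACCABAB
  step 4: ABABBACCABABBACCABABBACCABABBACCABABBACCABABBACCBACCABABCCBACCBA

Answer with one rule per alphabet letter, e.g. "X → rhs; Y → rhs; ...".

A->CC, B->BA, C->AB

  step 3 ⇒ step 4: CCBACCBACCBACCBACCBACCBABACCABAB ⇒ AB·AB·BA·CC·AB·AB·BA·CC·AB·AB·BA·CC·AB·AB·BA·CC·AB·AB·BA·CC·AB·AB·BA·CC·BA·CC·AB·AB·CC·BA·CC·BA
    A ↦ CC
    B ↦ BA
    C ↦ AB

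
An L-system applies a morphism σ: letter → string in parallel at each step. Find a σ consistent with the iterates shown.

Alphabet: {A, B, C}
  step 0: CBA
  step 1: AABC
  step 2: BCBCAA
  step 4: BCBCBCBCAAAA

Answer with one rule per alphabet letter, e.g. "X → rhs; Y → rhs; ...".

  step 1 ⇒ step 2: AABC ⇒ BC·BC·A·A
    A ↦ BC
    B ↦ A
    C ↦ A

A->BC, B->A, C->A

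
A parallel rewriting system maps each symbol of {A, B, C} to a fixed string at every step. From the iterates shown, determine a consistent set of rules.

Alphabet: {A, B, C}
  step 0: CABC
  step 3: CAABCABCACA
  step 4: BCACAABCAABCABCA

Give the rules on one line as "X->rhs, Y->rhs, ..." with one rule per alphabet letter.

A->CA, B->A, C->B

  step 3 ⇒ step 4: CAABCABCACA ⇒ B·CA·CA·A·B·CA·A·B·CA·B·CA
    A ↦ CA
    B ↦ A
    C ↦ B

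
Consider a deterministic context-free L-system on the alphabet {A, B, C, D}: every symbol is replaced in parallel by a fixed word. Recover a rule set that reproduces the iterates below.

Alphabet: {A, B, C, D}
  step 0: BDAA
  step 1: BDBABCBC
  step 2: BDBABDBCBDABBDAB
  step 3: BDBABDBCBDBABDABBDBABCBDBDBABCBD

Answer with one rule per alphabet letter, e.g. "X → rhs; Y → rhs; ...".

  step 2 ⇒ step 3: BDBABDBCBDABBDAB ⇒ BD·BA·BD·BC·BD·BA·BD·AB·BD·BA·BC·BD·BD·BA·BC·BD
    A ↦ BC
    B ↦ BD
    C ↦ AB
    D ↦ BA

A->BC, B->BD, C->AB, D->BA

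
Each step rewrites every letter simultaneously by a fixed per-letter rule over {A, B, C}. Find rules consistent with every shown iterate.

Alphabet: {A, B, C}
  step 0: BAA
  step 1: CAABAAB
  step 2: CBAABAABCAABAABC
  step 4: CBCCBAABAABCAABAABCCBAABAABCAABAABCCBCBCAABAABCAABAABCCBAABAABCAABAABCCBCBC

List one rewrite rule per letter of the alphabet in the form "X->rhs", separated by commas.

A->AAB, B->C, C->CB

  step 1 ⇒ step 2: CAABAAB ⇒ CB·AAB·AAB·C·AAB·AAB·C
    A ↦ AAB
    B ↦ C
    C ↦ CB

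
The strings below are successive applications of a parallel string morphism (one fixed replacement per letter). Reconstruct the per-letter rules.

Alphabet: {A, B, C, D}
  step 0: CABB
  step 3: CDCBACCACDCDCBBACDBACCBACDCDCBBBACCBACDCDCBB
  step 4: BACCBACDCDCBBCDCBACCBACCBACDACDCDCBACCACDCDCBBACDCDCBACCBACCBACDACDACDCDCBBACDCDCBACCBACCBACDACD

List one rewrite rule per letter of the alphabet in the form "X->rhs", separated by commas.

  step 3 ⇒ step 4: CDCBACCACDCDCBBACDBACCBACDCDCBBBACCBACDCDCBB ⇒ B·ACC·B·ACD·CDC·B·B·CDC·B·ACC·B·ACC·B·ACD·ACD·CDC·B·ACC·ACD·CDC·B·B·ACD·CDC·B·ACC·B·ACC·B·ACD·ACD·ACD·CDC·B·B·ACD·CDC·B·ACC·B·ACC·B·ACD·ACD
    A ↦ CDC
    B ↦ ACD
    C ↦ B
    D ↦ ACC

A->CDC, B->ACD, C->B, D->ACC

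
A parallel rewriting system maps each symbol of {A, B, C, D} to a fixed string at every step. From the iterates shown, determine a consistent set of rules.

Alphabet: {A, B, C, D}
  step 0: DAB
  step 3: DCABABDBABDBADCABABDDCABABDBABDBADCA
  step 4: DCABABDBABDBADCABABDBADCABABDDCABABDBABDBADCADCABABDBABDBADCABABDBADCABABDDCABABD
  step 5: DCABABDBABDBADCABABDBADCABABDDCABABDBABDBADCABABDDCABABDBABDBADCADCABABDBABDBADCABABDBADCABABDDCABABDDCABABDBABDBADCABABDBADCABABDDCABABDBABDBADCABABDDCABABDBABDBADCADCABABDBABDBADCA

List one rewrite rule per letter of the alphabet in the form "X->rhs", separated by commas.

  step 4 ⇒ step 5: DCABABDBABDBADCABABDBADCABABDDCABABDBABDBADCADCABABDBABDBADCABABDBADCABABDDCABABD ⇒ DCA·BA·BD·BA·BD·BA·DCA·BA·BD·BA·DCA·BA·BD·DCA·BA·BD·BA·BD·BA·DCA·BA·BD·DCA·BA·BD·BA·BD·BA·DCA·DCA·BA·BD·BA·BD·BA·DCA·BA·BD·BA·DCA·BA·BD·DCA·BA·BD·DCA·BA·BD·BA·BD·BA·DCA·BA·BD·BA·DCA·BA·BD·DCA·BA·BD·BA·BD·BA·DCA·BA·BD·DCA·BA·BD·BA·BD·BA·DCA·DCA·BA·BD·BA·BD·BA·DCA
    A ↦ BD
    B ↦ BA
    C ↦ BA
    D ↦ DCA

A->BD, B->BA, C->BA, D->DCA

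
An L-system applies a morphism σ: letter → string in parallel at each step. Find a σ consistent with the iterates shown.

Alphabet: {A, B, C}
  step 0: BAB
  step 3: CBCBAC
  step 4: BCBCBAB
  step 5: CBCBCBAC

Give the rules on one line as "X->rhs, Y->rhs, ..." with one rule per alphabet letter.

A->BA, B->C, C->B

  step 4 ⇒ step 5: BCBCBAB ⇒ C·B·C·B·C·BA·C
    A ↦ BA
    B ↦ C
    C ↦ B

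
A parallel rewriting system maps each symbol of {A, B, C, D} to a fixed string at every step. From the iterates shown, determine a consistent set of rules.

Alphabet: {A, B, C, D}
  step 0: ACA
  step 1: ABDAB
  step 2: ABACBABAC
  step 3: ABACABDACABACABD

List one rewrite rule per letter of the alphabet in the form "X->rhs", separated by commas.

  step 2 ⇒ step 3: ABACBABAC ⇒ AB·AC·AB·D·AC·AB·AC·AB·D
    A ↦ AB
    B ↦ AC
    C ↦ D
  step 1 ⇒ step 2: ABDAB ⇒ AB·AC·B·AB·AC
    D ↦ B

A->AB, B->AC, C->D, D->B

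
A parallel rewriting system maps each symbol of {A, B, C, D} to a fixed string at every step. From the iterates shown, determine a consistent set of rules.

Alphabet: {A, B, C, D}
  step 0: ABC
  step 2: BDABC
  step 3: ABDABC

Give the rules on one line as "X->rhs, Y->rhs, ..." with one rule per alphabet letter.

A->D, B->A, C->BC, D->B

  step 2 ⇒ step 3: BDABC ⇒ A·B·D·A·BC
    A ↦ D
    B ↦ A
    C ↦ BC
    D ↦ B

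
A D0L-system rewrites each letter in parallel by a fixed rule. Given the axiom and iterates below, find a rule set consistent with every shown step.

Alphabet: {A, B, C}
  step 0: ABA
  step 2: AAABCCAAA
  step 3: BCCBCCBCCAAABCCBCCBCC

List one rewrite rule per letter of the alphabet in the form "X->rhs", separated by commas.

A->BCC, B->A, C->A

  step 2 ⇒ step 3: AAABCCAAA ⇒ BCC·BCC·BCC·A·A·A·BCC·BCC·BCC
    A ↦ BCC
    B ↦ A
    C ↦ A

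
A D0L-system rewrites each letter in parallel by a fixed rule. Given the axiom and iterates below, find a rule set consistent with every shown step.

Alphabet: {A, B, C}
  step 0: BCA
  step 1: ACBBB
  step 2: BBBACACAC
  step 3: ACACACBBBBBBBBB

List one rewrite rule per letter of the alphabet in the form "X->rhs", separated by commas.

A->BB, B->AC, C->B

  step 2 ⇒ step 3: BBBACACAC ⇒ AC·AC·AC·BB·B·BB·B·BB·B
    A ↦ BB
    B ↦ AC
    C ↦ B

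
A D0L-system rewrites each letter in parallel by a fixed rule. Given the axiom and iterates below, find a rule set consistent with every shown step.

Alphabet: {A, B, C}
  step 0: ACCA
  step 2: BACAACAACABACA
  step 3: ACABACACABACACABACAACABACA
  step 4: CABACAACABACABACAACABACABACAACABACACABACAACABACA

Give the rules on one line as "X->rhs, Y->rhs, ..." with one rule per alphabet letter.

A->CA, B->A, C->BA

  step 3 ⇒ step 4: ACABACACABACACABACAACABACA ⇒ CA·BA·CA·A·CA·BA·CA·BA·CA·A·CA·BA·CA·BA·CA·A·CA·BA·CA·CA·BA·CA·A·CA·BA·CA
    A ↦ CA
    B ↦ A
    C ↦ BA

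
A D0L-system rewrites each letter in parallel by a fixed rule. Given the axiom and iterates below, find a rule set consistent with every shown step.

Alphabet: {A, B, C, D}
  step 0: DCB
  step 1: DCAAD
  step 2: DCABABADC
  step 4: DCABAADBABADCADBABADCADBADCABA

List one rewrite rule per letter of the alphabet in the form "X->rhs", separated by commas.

A->BA, B->AD, C->A, D->DC

  step 1 ⇒ step 2: DCAAD ⇒ DC·A·BA·BA·DC
    A ↦ BA
    C ↦ A
    D ↦ DC
  step 0 ⇒ step 1: DCB ⇒ DC·A·AD
    B ↦ AD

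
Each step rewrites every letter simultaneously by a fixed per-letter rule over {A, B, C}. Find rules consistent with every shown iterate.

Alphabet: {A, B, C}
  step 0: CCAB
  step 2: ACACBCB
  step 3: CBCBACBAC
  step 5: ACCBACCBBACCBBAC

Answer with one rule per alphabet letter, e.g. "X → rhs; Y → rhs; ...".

A->C, B->AC, C->B

  step 2 ⇒ step 3: ACACBCB ⇒ C·B·C·B·AC·B·AC
    A ↦ C
    B ↦ AC
    C ↦ B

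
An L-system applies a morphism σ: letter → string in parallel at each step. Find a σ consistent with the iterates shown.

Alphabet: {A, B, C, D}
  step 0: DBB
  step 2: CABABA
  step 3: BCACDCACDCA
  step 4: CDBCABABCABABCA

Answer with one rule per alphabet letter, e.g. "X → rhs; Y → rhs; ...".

A->CA, B->CD, C->B, D->A

  step 3 ⇒ step 4: BCACDCACDCA ⇒ CD·B·CA·B·A·B·CA·B·A·B·CA
    A ↦ CA
    B ↦ CD
    C ↦ B
    D ↦ A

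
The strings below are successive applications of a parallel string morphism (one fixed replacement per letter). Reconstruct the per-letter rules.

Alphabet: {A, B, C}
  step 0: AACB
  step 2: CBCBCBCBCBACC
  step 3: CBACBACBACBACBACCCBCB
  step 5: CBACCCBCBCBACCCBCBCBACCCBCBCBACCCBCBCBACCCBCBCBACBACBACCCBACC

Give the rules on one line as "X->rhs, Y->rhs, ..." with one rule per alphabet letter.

  step 2 ⇒ step 3: CBCBCBCBCBACC ⇒ CB·A·CB·A·CB·A·CB·A·CB·A·CC·CB·CB
    A ↦ CC
    B ↦ A
    C ↦ CB

A->CC, B->A, C->CB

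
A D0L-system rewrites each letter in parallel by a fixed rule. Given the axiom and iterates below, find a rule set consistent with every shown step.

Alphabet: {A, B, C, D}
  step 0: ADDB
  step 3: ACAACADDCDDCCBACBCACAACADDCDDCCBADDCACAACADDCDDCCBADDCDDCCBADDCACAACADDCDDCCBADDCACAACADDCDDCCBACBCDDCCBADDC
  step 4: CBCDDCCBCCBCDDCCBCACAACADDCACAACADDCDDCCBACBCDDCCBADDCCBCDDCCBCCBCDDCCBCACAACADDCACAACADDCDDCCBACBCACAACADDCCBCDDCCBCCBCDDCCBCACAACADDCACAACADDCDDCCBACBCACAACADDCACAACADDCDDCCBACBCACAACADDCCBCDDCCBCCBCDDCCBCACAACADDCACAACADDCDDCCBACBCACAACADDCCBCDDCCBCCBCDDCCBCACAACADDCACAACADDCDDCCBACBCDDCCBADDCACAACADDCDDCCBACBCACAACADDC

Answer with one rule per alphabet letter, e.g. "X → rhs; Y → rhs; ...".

  step 3 ⇒ step 4: ACAACADDCDDCCBACBCACAACADDCDDCCBADDCACAACADDCDDCCBADDCDDCCBADDCACAACADDCDDCCBADDCACAACADDCDDCCBACBCDDCCBADDC ⇒ CBC·DDC·CBC·CBC·DDC·CBC·ACA·ACA·DDC·ACA·ACA·DDC·DDC·CBA·CBC·DDC·CBA·DDC·CBC·DDC·CBC·CBC·DDC·CBC·ACA·ACA·DDC·ACA·ACA·DDC·DDC·CBA·CBC·ACA·ACA·DDC·CBC·DDC·CBC·CBC·DDC·CBC·ACA·ACA·DDC·ACA·ACA·DDC·DDC·CBA·CBC·ACA·ACA·DDC·ACA·ACA·DDC·DDC·CBA·CBC·ACA·ACA·DDC·CBC·DDC·CBC·CBC·DDC·CBC·ACA·ACA·DDC·ACA·ACA·DDC·DDC·CBA·CBC·ACA·ACA·DDC·CBC·DDC·CBC·CBC·DDC·CBC·ACA·ACA·DDC·ACA·ACA·DDC·DDC·CBA·CBC·DDC·CBA·DDC·ACA·ACA·DDC·DDC·CBA·CBC·ACA·ACA·DDC
    A ↦ CBC
    B ↦ CBA
    C ↦ DDC
    D ↦ ACA

A->CBC, B->CBA, C->DDC, D->ACA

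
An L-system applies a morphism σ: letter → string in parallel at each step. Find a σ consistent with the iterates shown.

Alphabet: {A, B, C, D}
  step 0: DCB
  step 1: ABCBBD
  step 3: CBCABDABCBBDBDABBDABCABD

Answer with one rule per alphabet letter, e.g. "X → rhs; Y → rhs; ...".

  step 0 ⇒ step 1: DCB ⇒ AB·CB·BD
    B ↦ BD
    C ↦ CB
    D ↦ AB
    A ↦ CA  (constrained at step 1)

A->CA, B->BD, C->CB, D->AB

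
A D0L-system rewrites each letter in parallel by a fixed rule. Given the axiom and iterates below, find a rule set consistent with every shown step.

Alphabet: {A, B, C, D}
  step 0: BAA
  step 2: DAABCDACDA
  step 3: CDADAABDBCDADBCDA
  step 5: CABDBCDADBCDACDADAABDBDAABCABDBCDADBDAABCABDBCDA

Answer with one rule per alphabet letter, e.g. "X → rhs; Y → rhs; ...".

A->DA, B->AB, C->DB, D->C

  step 2 ⇒ step 3: DAABCDACDA ⇒ C·DA·DA·AB·DB·C·DA·DB·C·DA
    A ↦ DA
    B ↦ AB
    C ↦ DB
    D ↦ C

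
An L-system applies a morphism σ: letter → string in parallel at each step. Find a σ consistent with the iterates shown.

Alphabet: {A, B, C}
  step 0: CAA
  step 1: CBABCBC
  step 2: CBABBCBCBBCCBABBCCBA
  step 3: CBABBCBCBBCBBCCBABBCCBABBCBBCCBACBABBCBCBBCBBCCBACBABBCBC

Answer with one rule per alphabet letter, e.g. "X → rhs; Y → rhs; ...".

  step 2 ⇒ step 3: CBABBCBCBBCCBABBCCBA ⇒ CBA·BBC·BC·BBC·BBC·CBA·BBC·CBA·BBC·BBC·CBA·CBA·BBC·BC·BBC·BBC·CBA·CBA·BBC·BC
    A ↦ BC
    B ↦ BBC
    C ↦ CBA

A->BC, B->BBC, C->CBA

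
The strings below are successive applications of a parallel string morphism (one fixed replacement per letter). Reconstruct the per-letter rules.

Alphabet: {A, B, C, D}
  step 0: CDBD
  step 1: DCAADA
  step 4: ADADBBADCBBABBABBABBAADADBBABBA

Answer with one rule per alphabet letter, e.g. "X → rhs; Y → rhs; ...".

A->BB, B->AD, C->DC, D->A

  step 0 ⇒ step 1: CDBD ⇒ DC·A·AD·A
    B ↦ AD
    C ↦ DC
    D ↦ A
    A ↦ BB  (constrained at step 1)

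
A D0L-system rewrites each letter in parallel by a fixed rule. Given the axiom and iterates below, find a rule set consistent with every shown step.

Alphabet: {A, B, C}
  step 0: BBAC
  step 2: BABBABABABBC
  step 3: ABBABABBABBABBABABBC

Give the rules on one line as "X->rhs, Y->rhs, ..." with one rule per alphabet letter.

  step 2 ⇒ step 3: BABBABABABBC ⇒ AB·B·AB·AB·B·AB·B·AB·B·AB·AB·BC
    A ↦ B
    B ↦ AB
    C ↦ BC

A->B, B->AB, C->BC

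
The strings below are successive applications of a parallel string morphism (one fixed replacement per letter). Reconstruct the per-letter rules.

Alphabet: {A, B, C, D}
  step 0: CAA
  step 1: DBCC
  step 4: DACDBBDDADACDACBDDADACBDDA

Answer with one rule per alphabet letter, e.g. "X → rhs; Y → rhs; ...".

  step 0 ⇒ step 1: CAA ⇒ DB·C·C
    A ↦ C
    C ↦ DB
    B ↦ BD  (constrained at step 1)
    D ↦ DA  (constrained at step 1)

A->C, B->BD, C->DB, D->DA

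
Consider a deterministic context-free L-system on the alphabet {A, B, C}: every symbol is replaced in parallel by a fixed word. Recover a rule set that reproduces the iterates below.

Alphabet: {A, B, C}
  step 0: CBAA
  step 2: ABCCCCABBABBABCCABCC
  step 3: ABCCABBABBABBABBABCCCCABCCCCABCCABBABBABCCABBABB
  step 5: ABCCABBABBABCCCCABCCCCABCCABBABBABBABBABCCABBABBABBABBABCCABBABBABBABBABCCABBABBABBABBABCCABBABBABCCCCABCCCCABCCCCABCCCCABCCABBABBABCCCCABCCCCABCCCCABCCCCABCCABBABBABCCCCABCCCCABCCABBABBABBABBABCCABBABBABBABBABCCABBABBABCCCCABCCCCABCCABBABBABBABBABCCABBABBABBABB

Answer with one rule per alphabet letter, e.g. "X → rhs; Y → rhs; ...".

  step 2 ⇒ step 3: ABCCCCABBABBABCCABCC ⇒ AB·CC·ABB·ABB·ABB·ABB·AB·CC·CC·AB·CC·CC·AB·CC·ABB·ABB·AB·CC·ABB·ABB
    A ↦ AB
    B ↦ CC
    C ↦ ABB

A->AB, B->CC, C->ABB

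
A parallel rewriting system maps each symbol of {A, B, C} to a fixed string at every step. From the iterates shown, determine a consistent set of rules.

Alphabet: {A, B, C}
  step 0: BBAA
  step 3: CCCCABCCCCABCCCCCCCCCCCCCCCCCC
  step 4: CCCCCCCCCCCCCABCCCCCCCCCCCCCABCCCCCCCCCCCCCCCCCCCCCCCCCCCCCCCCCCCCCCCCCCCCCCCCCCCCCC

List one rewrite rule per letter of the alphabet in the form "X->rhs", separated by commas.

  step 3 ⇒ step 4: CCCCABCCCCABCCCCCCCCCCCCCCCCCC ⇒ CCC·CCC·CCC·CCC·C·AB·CCC·CCC·CCC·CCC·C·AB·CCC·CCC·CCC·CCC·CCC·CCC·CCC·CCC·CCC·CCC·CCC·CCC·CCC·CCC·CCC·CCC·CCC·CCC
    A ↦ C
    B ↦ AB
    C ↦ CCC

A->C, B->AB, C->CCC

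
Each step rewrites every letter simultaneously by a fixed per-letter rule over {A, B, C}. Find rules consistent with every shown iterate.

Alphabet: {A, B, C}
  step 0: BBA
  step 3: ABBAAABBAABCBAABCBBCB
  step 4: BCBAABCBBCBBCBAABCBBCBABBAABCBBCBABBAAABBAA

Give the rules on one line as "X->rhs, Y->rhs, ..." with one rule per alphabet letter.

  step 3 ⇒ step 4: ABBAAABBAABCBAABCBBCB ⇒ BCB·A·A·BCB·BCB·BCB·A·A·BCB·BCB·A·BBA·A·BCB·BCB·A·BBA·A·A·BBA·A
    A ↦ BCB
    B ↦ A
    C ↦ BBA

A->BCB, B->A, C->BBA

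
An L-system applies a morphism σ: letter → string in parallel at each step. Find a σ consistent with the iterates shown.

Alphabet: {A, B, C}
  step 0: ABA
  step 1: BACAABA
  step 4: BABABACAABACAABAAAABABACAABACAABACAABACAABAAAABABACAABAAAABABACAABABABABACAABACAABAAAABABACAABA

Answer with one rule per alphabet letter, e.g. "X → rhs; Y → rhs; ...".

A->BA, B->CAA, C->AAA

  step 0 ⇒ step 1: ABA ⇒ BA·CAA·BA
    A ↦ BA
    B ↦ CAA
    C ↦ AAA  (constrained at step 1)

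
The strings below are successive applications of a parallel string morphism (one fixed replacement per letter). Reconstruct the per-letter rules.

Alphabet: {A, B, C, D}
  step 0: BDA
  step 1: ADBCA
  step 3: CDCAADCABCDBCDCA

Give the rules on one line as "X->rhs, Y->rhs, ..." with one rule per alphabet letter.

  step 0 ⇒ step 1: BDA ⇒ AD·B·CA
    A ↦ CA
    B ↦ AD
    D ↦ B
    C ↦ CD  (constrained at step 1)

A->CA, B->AD, C->CD, D->B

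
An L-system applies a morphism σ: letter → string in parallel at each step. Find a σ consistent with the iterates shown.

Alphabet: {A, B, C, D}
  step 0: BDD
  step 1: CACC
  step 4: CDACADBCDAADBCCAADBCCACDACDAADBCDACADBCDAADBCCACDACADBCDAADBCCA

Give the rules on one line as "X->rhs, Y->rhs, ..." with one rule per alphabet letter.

  step 0 ⇒ step 1: BDD ⇒ CA·C·C
    B ↦ CA
    D ↦ C
    A ↦ ADB  (constrained at step 1)
    C ↦ CDA  (constrained at step 1)

A->ADB, B->CA, C->CDA, D->C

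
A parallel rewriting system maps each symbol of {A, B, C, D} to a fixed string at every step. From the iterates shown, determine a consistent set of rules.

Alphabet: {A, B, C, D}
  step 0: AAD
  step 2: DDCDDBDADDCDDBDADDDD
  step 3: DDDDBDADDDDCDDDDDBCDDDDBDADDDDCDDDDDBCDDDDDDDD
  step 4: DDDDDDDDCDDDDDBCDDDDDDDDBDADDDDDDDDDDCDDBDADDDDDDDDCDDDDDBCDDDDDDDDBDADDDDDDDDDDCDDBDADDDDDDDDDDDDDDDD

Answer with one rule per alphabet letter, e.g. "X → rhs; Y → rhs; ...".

A->DBC, B->CDD, C->BDA, D->DD

  step 3 ⇒ step 4: DDDDBDADDDDCDDDDDBCDDDDBDADDDDCDDDDDBCDDDDDDDD ⇒ DD·DD·DD·DD·CDD·DD·DBC·DD·DD·DD·DD·BDA·DD·DD·DD·DD·DD·CDD·BDA·DD·DD·DD·DD·CDD·DD·DBC·DD·DD·DD·DD·BDA·DD·DD·DD·DD·DD·CDD·BDA·DD·DD·DD·DD·DD·DD·DD·DD
    A ↦ DBC
    B ↦ CDD
    C ↦ BDA
    D ↦ DD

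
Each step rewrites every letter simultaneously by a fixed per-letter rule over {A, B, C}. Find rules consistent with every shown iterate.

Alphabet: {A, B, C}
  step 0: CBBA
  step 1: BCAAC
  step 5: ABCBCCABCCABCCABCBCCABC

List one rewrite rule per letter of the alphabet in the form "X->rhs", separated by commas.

  step 0 ⇒ step 1: CBBA ⇒ BC·A·A·C
    A ↦ C
    B ↦ A
    C ↦ BC

A->C, B->A, C->BC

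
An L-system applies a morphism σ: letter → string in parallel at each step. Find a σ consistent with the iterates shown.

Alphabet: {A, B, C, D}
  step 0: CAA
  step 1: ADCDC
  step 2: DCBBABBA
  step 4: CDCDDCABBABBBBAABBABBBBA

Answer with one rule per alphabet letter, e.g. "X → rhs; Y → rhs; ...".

  step 1 ⇒ step 2: ADCDC ⇒ DC·BB·A·BB·A
    A ↦ DC
    C ↦ A
    D ↦ BB
    B ↦ CD  (constrained at step 2)

A->DC, B->CD, C->A, D->BB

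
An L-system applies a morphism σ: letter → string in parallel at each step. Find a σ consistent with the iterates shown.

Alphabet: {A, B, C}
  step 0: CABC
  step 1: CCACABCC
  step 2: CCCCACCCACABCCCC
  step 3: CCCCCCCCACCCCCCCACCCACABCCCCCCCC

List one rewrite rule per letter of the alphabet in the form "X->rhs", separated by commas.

  step 2 ⇒ step 3: CCCCACCCACABCCCC ⇒ CC·CC·CC·CC·AC·CC·CC·CC·AC·CC·AC·AB·CC·CC·CC·CC
    A ↦ AC
    B ↦ AB
    C ↦ CC

A->AC, B->AB, C->CC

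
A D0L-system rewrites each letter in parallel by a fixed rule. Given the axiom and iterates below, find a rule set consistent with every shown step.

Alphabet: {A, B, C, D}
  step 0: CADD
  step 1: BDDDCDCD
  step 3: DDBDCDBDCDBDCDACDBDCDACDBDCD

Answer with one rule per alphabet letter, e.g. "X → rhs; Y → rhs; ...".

  step 0 ⇒ step 1: CADD ⇒ BD·DD·CD·CD
    A ↦ DD
    C ↦ BD
    D ↦ CD
    B ↦ A  (constrained at step 1)

A->DD, B->A, C->BD, D->CD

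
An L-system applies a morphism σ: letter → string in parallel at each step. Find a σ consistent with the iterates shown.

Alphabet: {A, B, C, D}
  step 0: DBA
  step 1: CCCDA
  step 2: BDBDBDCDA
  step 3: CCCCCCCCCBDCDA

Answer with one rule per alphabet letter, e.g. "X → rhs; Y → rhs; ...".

  step 2 ⇒ step 3: BDBDBDCDA ⇒ CC·C·CC·C·CC·C·BD·C·DA
    A ↦ DA
    B ↦ CC
    C ↦ BD
    D ↦ C

A->DA, B->CC, C->BD, D->C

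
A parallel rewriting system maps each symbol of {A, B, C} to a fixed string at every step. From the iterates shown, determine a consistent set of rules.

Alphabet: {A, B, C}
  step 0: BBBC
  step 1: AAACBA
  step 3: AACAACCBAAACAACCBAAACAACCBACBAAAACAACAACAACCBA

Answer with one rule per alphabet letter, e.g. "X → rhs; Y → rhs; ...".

  step 0 ⇒ step 1: BBBC ⇒ A·A·A·CBA
    B ↦ A
    C ↦ CBA
    A ↦ AAC  (constrained at step 1)

A->AAC, B->A, C->CBA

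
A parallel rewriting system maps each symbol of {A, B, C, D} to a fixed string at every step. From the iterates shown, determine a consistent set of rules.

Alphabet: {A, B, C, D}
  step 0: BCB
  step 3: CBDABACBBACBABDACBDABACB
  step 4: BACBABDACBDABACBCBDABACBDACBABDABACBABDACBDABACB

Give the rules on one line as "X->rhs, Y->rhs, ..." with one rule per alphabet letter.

  step 3 ⇒ step 4: CBDABACBBACBABDACBDABACB ⇒ BA·CB·AB·DA·CB·DA·BA·CB·CB·DA·BA·CB·DA·CB·AB·DA·BA·CB·AB·DA·CB·DA·BA·CB
    A ↦ DA
    B ↦ CB
    C ↦ BA
    D ↦ AB

A->DA, B->CB, C->BA, D->AB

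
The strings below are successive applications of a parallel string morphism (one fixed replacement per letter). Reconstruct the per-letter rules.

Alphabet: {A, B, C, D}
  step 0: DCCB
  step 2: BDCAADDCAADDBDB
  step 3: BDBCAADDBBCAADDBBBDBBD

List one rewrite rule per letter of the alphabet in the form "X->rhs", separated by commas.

A->D, B->BD, C->CAA, D->B

  step 2 ⇒ step 3: BDCAADDCAADDBDB ⇒ BD·B·CAA·D·D·B·B·CAA·D·D·B·B·BD·B·BD
    A ↦ D
    B ↦ BD
    C ↦ CAA
    D ↦ B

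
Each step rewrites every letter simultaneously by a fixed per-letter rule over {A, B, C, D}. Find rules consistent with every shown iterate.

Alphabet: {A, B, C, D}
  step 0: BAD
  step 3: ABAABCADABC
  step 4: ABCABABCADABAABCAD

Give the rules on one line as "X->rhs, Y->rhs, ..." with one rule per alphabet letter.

A->AB, B->C, C->AD, D->A

  step 3 ⇒ step 4: ABAABCADABC ⇒ AB·C·AB·AB·C·AD·AB·A·AB·C·AD
    A ↦ AB
    B ↦ C
    C ↦ AD
    D ↦ A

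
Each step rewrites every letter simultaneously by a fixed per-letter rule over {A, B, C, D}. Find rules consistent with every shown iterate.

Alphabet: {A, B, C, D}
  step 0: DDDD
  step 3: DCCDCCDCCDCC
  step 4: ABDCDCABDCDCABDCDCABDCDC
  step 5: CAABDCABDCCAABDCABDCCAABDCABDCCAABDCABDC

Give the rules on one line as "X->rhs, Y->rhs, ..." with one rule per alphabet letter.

A->C, B->A, C->DC, D->AB

  step 4 ⇒ step 5: ABDCDCABDCDCABDCDCABDCDC ⇒ C·A·AB·DC·AB·DC·C·A·AB·DC·AB·DC·C·A·AB·DC·AB·DC·C·A·AB·DC·AB·DC
    A ↦ C
    B ↦ A
    C ↦ DC
    D ↦ AB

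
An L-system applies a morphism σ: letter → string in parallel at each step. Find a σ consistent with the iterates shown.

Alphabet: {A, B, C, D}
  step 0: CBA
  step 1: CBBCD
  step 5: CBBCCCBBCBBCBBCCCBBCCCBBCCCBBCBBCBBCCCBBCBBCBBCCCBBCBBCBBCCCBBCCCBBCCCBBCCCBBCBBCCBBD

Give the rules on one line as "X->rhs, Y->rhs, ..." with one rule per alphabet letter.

  step 0 ⇒ step 1: CBA ⇒ CBB·C·D
    A ↦ D
    B ↦ C
    C ↦ CBB
    D ↦ BCA  (constrained at step 1)

A->D, B->C, C->CBB, D->BCA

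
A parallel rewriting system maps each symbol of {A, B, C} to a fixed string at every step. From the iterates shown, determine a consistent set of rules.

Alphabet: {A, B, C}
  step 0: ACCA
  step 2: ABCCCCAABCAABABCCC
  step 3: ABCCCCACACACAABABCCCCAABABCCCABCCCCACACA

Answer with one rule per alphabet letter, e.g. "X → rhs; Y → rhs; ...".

A->AB, B->CCC, C->CA

  step 2 ⇒ step 3: ABCCCCAABCAABABCCC ⇒ AB·CCC·CA·CA·CA·CA·AB·AB·CCC·CA·AB·AB·CCC·AB·CCC·CA·CA·CA
    A ↦ AB
    B ↦ CCC
    C ↦ CA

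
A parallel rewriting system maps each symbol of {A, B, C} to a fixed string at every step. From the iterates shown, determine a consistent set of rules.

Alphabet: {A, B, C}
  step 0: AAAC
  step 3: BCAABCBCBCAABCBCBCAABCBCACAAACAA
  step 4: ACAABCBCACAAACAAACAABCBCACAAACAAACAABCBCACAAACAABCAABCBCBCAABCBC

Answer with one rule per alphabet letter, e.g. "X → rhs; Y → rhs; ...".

A->BC, B->AC, C->AA

  step 3 ⇒ step 4: BCAABCBCBCAABCBCBCAABCBCACAAACAA ⇒ AC·AA·BC·BC·AC·AA·AC·AA·AC·AA·BC·BC·AC·AA·AC·AA·AC·AA·BC·BC·AC·AA·AC·AA·BC·AA·BC·BC·BC·AA·BC·BC
    A ↦ BC
    B ↦ AC
    C ↦ AA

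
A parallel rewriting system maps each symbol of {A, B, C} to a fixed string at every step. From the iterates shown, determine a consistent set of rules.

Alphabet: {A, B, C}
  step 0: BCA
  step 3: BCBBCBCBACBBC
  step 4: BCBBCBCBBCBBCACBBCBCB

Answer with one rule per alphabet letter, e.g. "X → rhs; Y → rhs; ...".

  step 3 ⇒ step 4: BCBBCBCBACBBC ⇒ BC·B·BC·BC·B·BC·B·BC·AC·B·BC·BC·B
    A ↦ AC
    B ↦ BC
    C ↦ B

A->AC, B->BC, C->B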